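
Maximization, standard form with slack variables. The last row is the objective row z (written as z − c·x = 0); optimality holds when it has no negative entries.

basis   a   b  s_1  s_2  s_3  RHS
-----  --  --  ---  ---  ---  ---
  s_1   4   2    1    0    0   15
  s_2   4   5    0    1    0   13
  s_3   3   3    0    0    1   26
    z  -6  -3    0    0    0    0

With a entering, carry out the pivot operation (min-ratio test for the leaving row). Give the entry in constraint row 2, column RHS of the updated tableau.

Ratio test on column a — row 1: 15/4 = 15/4; row 2: 13/4 = 13/4; row 3: 26/3 = 26/3. Minimum is 13/4 at row 2 (s_2 leaves); pivot element 4.
Divide row 2 by 4; eliminate column a from the other rows.
In the new row 2, the RHS entry is the old entry divided by the pivot: 13/4 = 13/4.

13/4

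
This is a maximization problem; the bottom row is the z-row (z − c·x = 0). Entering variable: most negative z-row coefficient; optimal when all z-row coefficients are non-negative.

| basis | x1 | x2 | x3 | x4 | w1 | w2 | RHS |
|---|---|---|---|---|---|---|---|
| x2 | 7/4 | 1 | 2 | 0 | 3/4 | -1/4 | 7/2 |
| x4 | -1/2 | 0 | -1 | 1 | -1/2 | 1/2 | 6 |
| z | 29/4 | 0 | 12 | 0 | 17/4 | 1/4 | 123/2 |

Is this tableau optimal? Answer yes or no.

yes

Every z-row coefficient is ≥ 0, so the tableau is optimal.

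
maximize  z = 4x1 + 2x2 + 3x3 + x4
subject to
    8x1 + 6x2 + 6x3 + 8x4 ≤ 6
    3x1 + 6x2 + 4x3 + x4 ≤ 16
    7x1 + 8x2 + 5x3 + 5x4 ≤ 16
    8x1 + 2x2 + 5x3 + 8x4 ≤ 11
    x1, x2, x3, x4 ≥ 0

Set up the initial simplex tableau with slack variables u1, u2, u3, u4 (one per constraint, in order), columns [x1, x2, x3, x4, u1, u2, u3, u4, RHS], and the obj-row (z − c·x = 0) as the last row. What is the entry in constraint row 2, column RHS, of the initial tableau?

The RHS of constraint 2 is b_2 = 16.

16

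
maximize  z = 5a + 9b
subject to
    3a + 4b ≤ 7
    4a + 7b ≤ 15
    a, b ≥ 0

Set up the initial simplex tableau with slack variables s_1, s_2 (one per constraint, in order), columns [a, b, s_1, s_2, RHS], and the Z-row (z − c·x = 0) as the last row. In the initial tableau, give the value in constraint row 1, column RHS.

7

The RHS of constraint 1 is b_1 = 7.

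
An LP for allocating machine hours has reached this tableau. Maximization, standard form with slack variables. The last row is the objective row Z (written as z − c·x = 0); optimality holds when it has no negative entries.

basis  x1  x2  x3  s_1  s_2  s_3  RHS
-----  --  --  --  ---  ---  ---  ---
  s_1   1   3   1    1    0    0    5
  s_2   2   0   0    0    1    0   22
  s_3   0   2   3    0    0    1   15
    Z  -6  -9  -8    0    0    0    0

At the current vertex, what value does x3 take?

0

x3 is not in the basis, so in the current basic feasible solution x3 = 0.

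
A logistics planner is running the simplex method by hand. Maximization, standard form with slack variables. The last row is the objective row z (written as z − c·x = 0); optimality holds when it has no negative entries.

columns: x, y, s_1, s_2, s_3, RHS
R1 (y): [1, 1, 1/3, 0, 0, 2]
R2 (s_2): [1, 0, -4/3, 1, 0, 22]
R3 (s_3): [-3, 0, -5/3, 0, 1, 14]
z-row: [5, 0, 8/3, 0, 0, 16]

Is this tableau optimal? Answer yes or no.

Every z-row coefficient is ≥ 0, so the tableau is optimal.

yes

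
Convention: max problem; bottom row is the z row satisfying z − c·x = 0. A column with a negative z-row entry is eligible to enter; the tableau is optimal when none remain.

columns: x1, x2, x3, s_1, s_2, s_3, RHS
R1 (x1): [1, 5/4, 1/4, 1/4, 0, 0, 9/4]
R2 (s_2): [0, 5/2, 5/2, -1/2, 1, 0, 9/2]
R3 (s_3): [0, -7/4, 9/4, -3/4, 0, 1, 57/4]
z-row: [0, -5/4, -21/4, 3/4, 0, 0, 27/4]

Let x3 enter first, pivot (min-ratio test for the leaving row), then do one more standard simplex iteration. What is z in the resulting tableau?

Ratio test on column x3 — row 1: (9/4)/(1/4) = 9; row 2: (9/2)/(5/2) = 9/5; row 3: (57/4)/(9/4) = 19/3. Minimum is 9/5 at row 2 (s_2 leaves); pivot element 5/2.
Pivot on row 2; the z-row RHS becomes 27/4 − (-21/4)·(9/5) = 81/5.
Next entering variable (most negative z-row entry -3/10): s_1.
Ratio test on column s_1 — row 1: (9/5)/(3/10) = 6; row 2: entry -1/5 ≤ 0; row 3: entry -3/10 ≤ 0. Minimum is 6 at row 1 (x1 leaves); pivot element 3/10.
After the second pivot the z-row RHS is 81/5 − (-3/10)·6 = 18.

18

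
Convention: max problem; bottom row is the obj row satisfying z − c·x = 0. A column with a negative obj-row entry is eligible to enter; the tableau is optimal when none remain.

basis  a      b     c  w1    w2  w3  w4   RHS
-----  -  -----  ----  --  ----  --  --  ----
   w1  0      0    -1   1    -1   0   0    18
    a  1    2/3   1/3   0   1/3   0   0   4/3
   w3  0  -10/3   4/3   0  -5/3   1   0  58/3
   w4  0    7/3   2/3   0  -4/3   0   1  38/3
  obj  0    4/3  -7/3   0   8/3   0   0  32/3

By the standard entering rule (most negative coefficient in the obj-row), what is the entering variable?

c

Negative obj-row entries: c: -7/3.
The most negative is -7/3 in column c, so c enters.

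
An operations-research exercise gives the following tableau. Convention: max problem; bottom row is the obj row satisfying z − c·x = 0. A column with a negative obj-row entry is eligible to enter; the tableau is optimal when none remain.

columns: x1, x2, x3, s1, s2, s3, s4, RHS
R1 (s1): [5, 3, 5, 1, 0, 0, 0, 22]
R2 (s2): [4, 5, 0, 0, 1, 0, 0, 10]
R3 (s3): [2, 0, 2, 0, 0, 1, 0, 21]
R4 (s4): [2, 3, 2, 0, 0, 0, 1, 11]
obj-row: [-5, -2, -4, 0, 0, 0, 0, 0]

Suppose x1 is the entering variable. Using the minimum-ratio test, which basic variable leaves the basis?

s2

Column x1 entries and ratios — s1: 22/5 = 22/5; s2: 10/4 = 5/2; s3: 21/2 = 21/2; s4: 11/2 = 11/2.
Smallest ratio is 5/2 in the row of s2, so s2 leaves.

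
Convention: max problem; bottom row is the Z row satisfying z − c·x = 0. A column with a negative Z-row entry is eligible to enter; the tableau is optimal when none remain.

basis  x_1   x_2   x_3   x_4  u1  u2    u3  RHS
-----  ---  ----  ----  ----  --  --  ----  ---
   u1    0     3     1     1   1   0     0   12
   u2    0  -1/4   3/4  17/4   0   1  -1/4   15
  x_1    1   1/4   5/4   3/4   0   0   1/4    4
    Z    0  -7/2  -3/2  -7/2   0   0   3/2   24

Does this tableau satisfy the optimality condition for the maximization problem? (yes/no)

no

The Z-row has a negative entry -7/2 in column x_2, so it is not optimal.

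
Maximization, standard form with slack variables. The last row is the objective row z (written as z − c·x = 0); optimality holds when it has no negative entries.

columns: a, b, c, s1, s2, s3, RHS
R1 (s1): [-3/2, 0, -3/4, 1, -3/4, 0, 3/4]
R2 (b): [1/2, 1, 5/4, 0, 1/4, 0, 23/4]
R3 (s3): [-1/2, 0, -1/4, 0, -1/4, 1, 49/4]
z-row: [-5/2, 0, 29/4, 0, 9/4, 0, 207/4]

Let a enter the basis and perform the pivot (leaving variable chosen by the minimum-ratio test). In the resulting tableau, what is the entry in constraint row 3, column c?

1

Ratio test on column a — row 1: entry -3/2 ≤ 0; row 2: (23/4)/(1/2) = 23/2; row 3: entry -1/2 ≤ 0. Minimum is 23/2 at row 2 (b leaves); pivot element 1/2.
Divide row 2 by 1/2; eliminate column a from the other rows.
Row 3 update in column c: -1/4 − (-1/2)·(5/2) = 1.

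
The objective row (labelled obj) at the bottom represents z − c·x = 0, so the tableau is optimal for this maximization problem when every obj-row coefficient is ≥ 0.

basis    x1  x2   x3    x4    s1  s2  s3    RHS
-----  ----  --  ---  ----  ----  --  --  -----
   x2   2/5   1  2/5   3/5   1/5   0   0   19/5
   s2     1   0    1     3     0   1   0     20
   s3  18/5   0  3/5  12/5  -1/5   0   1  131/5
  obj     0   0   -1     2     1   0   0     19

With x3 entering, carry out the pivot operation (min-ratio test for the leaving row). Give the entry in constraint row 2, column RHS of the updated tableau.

21/2

Ratio test on column x3 — row 1: (19/5)/(2/5) = 19/2; row 2: 20/1 = 20; row 3: (131/5)/(3/5) = 131/3. Minimum is 19/2 at row 1 (x2 leaves); pivot element 2/5.
Divide row 1 by 2/5; eliminate column x3 from the other rows.
Row 2 update in column RHS: 20 − 1·(19/2) = 21/2.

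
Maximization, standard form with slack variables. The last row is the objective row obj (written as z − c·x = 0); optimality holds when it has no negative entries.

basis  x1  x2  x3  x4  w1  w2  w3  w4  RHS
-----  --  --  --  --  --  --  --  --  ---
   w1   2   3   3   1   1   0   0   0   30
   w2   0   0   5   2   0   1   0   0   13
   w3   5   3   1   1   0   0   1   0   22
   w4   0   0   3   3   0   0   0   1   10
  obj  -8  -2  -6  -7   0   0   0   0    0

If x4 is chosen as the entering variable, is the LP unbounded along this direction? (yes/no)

no

Column x4 has positive entries in row(s) 1, 2, 3, 4, so the ratio test bounds it — not unbounded.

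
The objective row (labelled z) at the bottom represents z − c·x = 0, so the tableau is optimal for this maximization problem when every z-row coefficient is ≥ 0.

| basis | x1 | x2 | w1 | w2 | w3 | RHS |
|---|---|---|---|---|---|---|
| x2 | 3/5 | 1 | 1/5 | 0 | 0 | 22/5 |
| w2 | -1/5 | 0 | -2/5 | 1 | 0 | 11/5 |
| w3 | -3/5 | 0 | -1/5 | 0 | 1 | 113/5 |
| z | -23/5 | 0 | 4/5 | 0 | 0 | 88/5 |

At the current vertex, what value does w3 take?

113/5

w3 is basic (row 3); its value is the RHS of that row, 113/5.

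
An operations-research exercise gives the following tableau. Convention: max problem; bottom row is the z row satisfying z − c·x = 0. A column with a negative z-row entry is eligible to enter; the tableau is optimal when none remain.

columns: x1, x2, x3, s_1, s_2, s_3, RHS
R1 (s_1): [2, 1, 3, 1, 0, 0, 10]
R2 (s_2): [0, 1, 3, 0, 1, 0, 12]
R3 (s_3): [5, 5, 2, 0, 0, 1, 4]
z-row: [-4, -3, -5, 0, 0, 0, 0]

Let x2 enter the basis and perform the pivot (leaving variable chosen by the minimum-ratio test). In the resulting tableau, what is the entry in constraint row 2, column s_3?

Ratio test on column x2 — row 1: 10/1 = 10; row 2: 12/1 = 12; row 3: 4/5 = 4/5. Minimum is 4/5 at row 3 (s_3 leaves); pivot element 5.
Divide row 3 by 5; eliminate column x2 from the other rows.
Row 2 update in column s_3: 0 − 1·(1/5) = -1/5.

-1/5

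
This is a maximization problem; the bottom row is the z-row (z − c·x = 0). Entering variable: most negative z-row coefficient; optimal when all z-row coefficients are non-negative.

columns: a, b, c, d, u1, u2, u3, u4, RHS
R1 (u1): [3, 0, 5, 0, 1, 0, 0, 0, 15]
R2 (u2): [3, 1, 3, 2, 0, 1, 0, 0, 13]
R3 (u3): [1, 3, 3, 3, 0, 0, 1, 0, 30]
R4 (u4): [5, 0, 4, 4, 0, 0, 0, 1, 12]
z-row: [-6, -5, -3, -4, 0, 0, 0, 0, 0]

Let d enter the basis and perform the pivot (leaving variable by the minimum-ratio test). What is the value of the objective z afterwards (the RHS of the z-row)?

Ratio test on column d — row 1: entry 0 ≤ 0; row 2: 13/2 = 13/2; row 3: 30/3 = 10; row 4: 12/4 = 3. Minimum is 3 at row 4 (u4 leaves); pivot element 4.
Pivot on row 4; the z-row RHS becomes 0 − (-4)·3 = 12.

12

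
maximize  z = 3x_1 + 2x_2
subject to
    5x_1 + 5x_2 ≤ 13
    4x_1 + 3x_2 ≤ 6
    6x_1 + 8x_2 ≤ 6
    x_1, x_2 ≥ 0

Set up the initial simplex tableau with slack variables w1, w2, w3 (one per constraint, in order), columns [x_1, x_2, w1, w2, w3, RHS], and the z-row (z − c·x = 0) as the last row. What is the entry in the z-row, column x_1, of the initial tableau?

-3

The z-row carries the negated objective coefficients: the x_1 entry is -3.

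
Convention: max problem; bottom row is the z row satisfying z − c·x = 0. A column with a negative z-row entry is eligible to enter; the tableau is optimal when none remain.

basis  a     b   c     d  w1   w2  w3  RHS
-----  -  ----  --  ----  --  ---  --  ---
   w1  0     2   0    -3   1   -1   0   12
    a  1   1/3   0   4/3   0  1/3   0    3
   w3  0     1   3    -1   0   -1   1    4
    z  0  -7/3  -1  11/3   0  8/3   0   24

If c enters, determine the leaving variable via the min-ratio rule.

w3

Column c entries and ratios — w1: 0 ≤ 0, skip; a: 0 ≤ 0, skip; w3: 4/3 = 4/3.
Smallest ratio is 4/3 in the row of w3, so w3 leaves.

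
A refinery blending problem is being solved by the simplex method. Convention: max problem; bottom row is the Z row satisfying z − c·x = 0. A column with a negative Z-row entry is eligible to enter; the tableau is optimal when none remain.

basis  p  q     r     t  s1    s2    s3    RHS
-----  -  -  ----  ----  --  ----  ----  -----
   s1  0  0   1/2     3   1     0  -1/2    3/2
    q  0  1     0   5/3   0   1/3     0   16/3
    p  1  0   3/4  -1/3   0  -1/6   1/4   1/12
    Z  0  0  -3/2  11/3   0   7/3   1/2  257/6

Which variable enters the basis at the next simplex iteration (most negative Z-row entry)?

Negative Z-row entries: r: -3/2.
The most negative is -3/2 in column r, so r enters.

r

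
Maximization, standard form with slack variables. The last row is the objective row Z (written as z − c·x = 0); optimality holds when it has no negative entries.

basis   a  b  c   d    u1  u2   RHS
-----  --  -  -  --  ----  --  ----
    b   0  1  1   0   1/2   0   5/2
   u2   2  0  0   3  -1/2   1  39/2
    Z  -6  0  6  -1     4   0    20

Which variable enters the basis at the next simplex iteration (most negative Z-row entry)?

Negative Z-row entries: a: -6, d: -1.
The most negative is -6 in column a, so a enters.

a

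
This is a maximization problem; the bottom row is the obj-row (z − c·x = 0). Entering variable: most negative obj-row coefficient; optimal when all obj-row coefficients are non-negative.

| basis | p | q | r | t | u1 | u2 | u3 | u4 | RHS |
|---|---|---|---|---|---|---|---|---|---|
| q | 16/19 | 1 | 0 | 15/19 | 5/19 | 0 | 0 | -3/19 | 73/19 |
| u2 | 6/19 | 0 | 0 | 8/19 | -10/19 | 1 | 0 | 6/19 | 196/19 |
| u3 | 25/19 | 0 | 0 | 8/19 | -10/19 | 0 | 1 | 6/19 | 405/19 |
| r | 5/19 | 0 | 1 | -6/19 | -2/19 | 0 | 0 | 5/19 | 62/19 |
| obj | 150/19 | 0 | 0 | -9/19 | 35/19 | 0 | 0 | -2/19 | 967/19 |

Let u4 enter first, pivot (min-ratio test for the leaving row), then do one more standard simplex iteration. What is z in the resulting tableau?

57

Ratio test on column u4 — row 1: entry -3/19 ≤ 0; row 2: (196/19)/(6/19) = 98/3; row 3: (405/19)/(6/19) = 135/2; row 4: (62/19)/(5/19) = 62/5. Minimum is 62/5 at row 4 (r leaves); pivot element 5/19.
Pivot on row 4; the obj-row RHS becomes 967/19 − (-2/19)·(62/5) = 261/5.
Next entering variable (most negative obj-row entry -3/5): t.
Ratio test on column t — row 1: (29/5)/(3/5) = 29/3; row 2: (32/5)/(4/5) = 8; row 3: (87/5)/(4/5) = 87/4; row 4: entry -6/5 ≤ 0. Minimum is 8 at row 2 (u2 leaves); pivot element 4/5.
After the second pivot the obj-row RHS is 261/5 − (-3/5)·8 = 57.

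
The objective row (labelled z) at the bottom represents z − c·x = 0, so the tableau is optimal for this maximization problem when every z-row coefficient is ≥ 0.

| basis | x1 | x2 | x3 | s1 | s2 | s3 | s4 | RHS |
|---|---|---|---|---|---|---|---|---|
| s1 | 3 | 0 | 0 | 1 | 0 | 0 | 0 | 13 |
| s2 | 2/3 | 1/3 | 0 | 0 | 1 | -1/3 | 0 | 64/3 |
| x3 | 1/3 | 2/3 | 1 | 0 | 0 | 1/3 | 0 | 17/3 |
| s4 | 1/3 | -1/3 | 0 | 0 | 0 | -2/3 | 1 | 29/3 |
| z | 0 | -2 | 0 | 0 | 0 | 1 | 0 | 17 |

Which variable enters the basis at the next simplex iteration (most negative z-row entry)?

x2

Negative z-row entries: x2: -2.
The most negative is -2 in column x2, so x2 enters.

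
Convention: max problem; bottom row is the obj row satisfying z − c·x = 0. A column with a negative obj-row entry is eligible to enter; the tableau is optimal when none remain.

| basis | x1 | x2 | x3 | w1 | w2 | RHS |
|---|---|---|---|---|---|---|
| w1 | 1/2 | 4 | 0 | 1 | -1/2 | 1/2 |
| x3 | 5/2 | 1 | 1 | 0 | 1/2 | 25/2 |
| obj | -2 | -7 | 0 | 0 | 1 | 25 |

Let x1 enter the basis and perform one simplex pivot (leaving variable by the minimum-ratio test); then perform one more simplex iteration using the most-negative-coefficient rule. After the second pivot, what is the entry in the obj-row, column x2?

8/3

Ratio test on column x1 — row 1: (1/2)/(1/2) = 1; row 2: (25/2)/(5/2) = 5. Minimum is 1 at row 1 (w1 leaves); pivot element 1/2.
Divide row 1 by 1/2; eliminate column x1 from the other rows.
Second iteration: most negative obj-row entry is -1 in column w2, so w2 enters.
Ratio test on column w2 — row 1: entry -1 ≤ 0; row 2: 10/3 = 10/3. Minimum is 10/3 at row 2 (x3 leaves); pivot element 3.
Divide row 2 by 3; eliminate column w2 from the other rows.
After both pivots, the entry at the obj-row, column x2 is 8/3.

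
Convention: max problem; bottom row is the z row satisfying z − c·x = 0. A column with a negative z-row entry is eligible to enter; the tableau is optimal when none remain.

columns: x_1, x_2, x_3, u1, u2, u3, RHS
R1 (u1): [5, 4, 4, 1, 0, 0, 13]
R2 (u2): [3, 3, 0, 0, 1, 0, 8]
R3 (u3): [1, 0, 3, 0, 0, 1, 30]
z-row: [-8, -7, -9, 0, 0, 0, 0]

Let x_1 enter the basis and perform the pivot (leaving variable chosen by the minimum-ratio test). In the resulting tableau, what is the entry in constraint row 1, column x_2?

4/5

Ratio test on column x_1 — row 1: 13/5 = 13/5; row 2: 8/3 = 8/3; row 3: 30/1 = 30. Minimum is 13/5 at row 1 (u1 leaves); pivot element 5.
Divide row 1 by 5; eliminate column x_1 from the other rows.
In the new row 1, the x_2 entry is the old entry divided by the pivot: 4/5 = 4/5.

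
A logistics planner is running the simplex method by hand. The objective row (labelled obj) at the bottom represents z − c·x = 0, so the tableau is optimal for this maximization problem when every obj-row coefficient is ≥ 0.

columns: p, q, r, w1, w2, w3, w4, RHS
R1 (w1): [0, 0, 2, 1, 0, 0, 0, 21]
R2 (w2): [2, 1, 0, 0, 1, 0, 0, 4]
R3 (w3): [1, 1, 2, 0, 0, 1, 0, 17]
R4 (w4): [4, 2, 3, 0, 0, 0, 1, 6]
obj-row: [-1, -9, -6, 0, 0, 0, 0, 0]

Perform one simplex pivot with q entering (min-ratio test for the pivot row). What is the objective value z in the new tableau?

Ratio test on column q — row 1: entry 0 ≤ 0; row 2: 4/1 = 4; row 3: 17/1 = 17; row 4: 6/2 = 3. Minimum is 3 at row 4 (w4 leaves); pivot element 2.
Pivot on row 4; the obj-row RHS becomes 0 − (-9)·3 = 27.

27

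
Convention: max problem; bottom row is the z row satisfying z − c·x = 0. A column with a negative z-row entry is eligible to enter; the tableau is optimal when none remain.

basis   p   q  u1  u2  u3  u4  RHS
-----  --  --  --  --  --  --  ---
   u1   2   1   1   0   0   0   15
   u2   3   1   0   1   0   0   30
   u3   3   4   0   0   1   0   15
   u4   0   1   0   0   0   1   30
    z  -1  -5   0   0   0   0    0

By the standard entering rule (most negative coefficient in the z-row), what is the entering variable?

Negative z-row entries: p: -1, q: -5.
The most negative is -5 in column q, so q enters.

q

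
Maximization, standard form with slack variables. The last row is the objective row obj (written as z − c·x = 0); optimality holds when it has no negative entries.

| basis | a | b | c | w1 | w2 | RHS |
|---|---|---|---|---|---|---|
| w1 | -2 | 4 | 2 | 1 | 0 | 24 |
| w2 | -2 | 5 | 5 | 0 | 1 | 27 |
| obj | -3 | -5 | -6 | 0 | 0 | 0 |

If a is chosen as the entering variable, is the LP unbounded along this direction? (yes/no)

yes

Every constraint-row entry in column a is ≤ 0, so increasing a is unbounded.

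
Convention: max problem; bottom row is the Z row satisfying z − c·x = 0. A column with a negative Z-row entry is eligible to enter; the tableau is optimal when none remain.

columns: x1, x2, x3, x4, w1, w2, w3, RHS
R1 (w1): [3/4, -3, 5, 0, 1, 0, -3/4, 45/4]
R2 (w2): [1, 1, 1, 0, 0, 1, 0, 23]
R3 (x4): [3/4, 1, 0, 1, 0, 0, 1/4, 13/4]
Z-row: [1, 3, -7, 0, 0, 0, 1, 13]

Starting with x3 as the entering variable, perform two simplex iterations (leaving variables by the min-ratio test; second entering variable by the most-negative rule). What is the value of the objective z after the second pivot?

Ratio test on column x3 — row 1: (45/4)/5 = 9/4; row 2: 23/1 = 23; row 3: entry 0 ≤ 0. Minimum is 9/4 at row 1 (w1 leaves); pivot element 5.
Pivot on row 1; the Z-row RHS becomes 13 − (-7)·(9/4) = 115/4.
Next entering variable (most negative Z-row entry -6/5): x2.
Ratio test on column x2 — row 1: entry -3/5 ≤ 0; row 2: (83/4)/(8/5) = 415/32; row 3: (13/4)/1 = 13/4. Minimum is 13/4 at row 3 (x4 leaves); pivot element 1.
After the second pivot the Z-row RHS is 115/4 − (-6/5)·(13/4) = 653/20.

653/20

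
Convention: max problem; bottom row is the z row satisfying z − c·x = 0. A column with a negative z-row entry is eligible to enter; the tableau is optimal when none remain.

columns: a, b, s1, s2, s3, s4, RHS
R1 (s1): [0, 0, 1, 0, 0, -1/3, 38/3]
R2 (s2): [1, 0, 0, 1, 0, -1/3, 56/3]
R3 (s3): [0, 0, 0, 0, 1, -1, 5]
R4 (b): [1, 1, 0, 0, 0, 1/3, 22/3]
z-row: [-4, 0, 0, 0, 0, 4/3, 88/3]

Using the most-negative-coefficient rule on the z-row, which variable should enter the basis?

Negative z-row entries: a: -4.
The most negative is -4 in column a, so a enters.

a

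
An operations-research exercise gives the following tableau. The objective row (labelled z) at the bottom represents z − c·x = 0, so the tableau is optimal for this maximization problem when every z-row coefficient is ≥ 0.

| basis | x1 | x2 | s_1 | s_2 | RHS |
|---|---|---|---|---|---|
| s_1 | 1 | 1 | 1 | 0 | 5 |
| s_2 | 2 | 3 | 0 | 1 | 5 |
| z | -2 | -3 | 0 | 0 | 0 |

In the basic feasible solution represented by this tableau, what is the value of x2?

x2 is not in the basis, so in the current basic feasible solution x2 = 0.

0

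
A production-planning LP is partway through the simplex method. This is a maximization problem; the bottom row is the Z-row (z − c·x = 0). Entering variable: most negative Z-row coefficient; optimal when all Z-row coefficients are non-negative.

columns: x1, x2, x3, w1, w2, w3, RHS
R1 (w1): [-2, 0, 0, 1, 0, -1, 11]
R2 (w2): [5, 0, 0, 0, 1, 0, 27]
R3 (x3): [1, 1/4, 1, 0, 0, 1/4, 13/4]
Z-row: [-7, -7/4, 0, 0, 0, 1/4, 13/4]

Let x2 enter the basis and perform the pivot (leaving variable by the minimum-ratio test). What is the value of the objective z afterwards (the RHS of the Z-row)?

26

Ratio test on column x2 — row 1: entry 0 ≤ 0; row 2: entry 0 ≤ 0; row 3: (13/4)/(1/4) = 13. Minimum is 13 at row 3 (x3 leaves); pivot element 1/4.
Pivot on row 3; the Z-row RHS becomes 13/4 − (-7/4)·13 = 26.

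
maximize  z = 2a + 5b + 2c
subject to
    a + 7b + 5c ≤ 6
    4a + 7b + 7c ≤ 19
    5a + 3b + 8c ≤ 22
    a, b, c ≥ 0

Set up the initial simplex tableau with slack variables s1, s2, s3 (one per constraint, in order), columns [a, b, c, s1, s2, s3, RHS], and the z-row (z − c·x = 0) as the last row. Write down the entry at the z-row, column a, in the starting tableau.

-2

The z-row carries the negated objective coefficients: the a entry is -2.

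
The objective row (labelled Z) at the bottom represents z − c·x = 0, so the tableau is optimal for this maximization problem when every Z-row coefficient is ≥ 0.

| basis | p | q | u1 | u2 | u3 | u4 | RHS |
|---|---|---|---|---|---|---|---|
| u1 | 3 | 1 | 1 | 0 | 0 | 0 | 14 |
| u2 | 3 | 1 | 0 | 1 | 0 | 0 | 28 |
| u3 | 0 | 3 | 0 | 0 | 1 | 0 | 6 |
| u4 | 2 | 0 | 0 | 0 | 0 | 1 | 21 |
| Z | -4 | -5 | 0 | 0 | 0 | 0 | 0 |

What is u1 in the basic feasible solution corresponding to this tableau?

u1 is basic (row 1); its value is the RHS of that row, 14.

14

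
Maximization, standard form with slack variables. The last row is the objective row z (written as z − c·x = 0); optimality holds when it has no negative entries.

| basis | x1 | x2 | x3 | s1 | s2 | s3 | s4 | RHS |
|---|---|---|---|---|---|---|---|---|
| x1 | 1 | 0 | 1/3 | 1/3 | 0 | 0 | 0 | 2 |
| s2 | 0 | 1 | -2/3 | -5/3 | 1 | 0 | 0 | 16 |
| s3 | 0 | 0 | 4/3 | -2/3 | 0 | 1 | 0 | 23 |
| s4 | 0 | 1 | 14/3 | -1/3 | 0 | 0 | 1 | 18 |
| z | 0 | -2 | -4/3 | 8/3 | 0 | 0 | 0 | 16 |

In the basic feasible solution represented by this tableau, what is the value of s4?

18

s4 is basic (row 4); its value is the RHS of that row, 18.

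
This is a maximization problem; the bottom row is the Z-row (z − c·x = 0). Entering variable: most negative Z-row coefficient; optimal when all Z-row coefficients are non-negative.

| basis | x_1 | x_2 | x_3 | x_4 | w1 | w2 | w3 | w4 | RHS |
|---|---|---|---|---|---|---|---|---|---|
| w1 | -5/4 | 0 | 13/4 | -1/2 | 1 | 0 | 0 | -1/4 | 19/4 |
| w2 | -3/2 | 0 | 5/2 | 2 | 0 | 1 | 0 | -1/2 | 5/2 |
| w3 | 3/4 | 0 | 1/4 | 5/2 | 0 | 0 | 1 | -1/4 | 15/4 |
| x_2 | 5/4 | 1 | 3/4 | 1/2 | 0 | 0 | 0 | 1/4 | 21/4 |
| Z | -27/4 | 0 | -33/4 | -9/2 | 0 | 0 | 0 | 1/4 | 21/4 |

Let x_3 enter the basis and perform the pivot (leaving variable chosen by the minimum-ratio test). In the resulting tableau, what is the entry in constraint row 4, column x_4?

-1/10

Ratio test on column x_3 — row 1: (19/4)/(13/4) = 19/13; row 2: (5/2)/(5/2) = 1; row 3: (15/4)/(1/4) = 15; row 4: (21/4)/(3/4) = 7. Minimum is 1 at row 2 (w2 leaves); pivot element 5/2.
Divide row 2 by 5/2; eliminate column x_3 from the other rows.
Row 4 update in column x_4: 1/2 − (3/4)·(4/5) = -1/10.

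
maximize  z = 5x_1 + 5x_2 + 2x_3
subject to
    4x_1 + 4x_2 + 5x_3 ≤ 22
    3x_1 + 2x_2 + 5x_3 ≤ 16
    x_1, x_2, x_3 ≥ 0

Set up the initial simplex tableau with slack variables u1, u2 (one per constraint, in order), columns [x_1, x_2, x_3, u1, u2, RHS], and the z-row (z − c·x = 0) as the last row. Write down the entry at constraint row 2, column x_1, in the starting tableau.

3

Constraint 2 has coefficient 3 on x_1.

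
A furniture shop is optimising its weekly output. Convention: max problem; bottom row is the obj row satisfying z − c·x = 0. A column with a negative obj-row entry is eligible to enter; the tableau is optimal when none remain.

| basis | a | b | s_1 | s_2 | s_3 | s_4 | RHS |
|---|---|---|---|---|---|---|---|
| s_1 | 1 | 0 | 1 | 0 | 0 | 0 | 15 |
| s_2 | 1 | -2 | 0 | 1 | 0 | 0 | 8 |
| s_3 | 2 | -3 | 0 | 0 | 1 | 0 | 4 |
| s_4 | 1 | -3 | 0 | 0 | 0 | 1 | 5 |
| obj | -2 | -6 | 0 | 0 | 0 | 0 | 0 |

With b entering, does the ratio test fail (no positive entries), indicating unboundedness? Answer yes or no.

yes

Every constraint-row entry in column b is ≤ 0, so increasing b is unbounded.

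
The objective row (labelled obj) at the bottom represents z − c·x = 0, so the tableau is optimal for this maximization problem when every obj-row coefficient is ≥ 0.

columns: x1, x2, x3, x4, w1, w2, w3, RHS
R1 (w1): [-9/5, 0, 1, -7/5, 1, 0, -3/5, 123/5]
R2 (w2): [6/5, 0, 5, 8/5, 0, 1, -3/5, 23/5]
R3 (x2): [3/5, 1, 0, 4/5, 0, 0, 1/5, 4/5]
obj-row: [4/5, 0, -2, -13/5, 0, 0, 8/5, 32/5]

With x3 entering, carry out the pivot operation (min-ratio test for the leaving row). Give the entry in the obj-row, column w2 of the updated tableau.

Ratio test on column x3 — row 1: (123/5)/1 = 123/5; row 2: (23/5)/5 = 23/25; row 3: entry 0 ≤ 0. Minimum is 23/25 at row 2 (w2 leaves); pivot element 5.
Divide row 2 by 5; eliminate column x3 from the other rows.
obj-row update in column w2: 0 − (-2)·(1/5) = 2/5.

2/5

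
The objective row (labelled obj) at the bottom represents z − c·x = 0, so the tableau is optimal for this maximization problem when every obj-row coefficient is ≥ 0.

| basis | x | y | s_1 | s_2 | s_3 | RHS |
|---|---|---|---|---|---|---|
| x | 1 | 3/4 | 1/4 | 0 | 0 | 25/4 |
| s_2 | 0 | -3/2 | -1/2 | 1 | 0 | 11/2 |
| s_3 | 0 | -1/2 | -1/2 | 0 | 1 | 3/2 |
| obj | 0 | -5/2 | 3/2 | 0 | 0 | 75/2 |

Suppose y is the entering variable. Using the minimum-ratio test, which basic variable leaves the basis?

Column y entries and ratios — x: (25/4)/(3/4) = 25/3; s_2: -3/2 ≤ 0, skip; s_3: -1/2 ≤ 0, skip.
Smallest ratio is 25/3 in the row of x, so x leaves.

x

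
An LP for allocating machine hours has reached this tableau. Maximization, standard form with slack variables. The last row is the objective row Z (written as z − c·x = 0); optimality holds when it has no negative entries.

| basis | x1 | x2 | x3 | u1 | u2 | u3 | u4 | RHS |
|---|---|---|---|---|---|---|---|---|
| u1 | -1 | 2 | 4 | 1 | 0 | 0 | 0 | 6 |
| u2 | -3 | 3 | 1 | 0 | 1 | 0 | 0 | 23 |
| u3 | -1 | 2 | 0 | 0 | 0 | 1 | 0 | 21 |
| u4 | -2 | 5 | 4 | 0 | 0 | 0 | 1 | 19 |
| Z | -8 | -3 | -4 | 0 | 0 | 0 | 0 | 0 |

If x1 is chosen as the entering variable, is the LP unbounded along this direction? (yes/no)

yes

Every constraint-row entry in column x1 is ≤ 0, so increasing x1 is unbounded.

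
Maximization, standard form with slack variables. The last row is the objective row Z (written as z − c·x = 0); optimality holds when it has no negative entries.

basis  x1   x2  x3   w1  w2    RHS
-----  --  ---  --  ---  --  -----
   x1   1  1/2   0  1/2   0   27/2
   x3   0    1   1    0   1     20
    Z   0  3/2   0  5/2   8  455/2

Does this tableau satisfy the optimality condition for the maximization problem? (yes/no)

yes

Every Z-row coefficient is ≥ 0, so the tableau is optimal.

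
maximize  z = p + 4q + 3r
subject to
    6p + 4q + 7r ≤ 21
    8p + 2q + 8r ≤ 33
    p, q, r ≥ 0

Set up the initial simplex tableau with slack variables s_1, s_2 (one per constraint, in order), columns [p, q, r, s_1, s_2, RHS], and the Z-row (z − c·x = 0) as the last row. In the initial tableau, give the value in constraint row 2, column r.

8

Constraint 2 has coefficient 8 on r.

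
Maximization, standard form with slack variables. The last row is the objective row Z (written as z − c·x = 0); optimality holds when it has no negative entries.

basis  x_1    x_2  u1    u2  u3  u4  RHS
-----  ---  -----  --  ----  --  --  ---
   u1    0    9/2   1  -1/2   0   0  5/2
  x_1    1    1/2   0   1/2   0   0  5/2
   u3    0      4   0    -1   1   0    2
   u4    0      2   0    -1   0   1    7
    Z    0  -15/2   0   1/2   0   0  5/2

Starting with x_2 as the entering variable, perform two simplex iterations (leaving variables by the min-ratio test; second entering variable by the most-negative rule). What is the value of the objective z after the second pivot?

Ratio test on column x_2 — row 1: (5/2)/(9/2) = 5/9; row 2: (5/2)/(1/2) = 5; row 3: 2/4 = 1/2; row 4: 7/2 = 7/2. Minimum is 1/2 at row 3 (u3 leaves); pivot element 4.
Pivot on row 3; the Z-row RHS becomes 5/2 − (-15/2)·(1/2) = 25/4.
Next entering variable (most negative Z-row entry -11/8): u2.
Ratio test on column u2 — row 1: (1/4)/(5/8) = 2/5; row 2: (9/4)/(5/8) = 18/5; row 3: entry -1/4 ≤ 0; row 4: entry -1/2 ≤ 0. Minimum is 2/5 at row 1 (u1 leaves); pivot element 5/8.
After the second pivot the Z-row RHS is 25/4 − (-11/8)·(2/5) = 34/5.

34/5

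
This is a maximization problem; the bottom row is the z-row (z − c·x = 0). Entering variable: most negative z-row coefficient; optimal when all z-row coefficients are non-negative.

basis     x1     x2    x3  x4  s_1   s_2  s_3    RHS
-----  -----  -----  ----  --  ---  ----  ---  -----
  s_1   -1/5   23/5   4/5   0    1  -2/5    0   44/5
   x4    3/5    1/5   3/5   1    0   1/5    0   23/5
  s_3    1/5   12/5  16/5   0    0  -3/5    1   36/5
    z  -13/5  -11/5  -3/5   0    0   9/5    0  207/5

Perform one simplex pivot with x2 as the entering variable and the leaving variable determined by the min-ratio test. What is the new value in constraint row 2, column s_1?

Ratio test on column x2 — row 1: (44/5)/(23/5) = 44/23; row 2: (23/5)/(1/5) = 23; row 3: (36/5)/(12/5) = 3. Minimum is 44/23 at row 1 (s_1 leaves); pivot element 23/5.
Divide row 1 by 23/5; eliminate column x2 from the other rows.
Row 2 update in column s_1: 0 − (1/5)·(5/23) = -1/23.

-1/23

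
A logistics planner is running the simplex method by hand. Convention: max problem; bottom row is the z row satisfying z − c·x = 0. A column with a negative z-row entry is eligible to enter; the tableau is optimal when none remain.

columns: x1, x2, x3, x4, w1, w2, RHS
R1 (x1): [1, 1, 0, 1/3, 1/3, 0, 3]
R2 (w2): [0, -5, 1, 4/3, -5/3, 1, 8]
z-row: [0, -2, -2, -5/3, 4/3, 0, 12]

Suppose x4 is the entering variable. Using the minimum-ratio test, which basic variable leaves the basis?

w2

Column x4 entries and ratios — x1: 3/(1/3) = 9; w2: 8/(4/3) = 6.
Smallest ratio is 6 in the row of w2, so w2 leaves.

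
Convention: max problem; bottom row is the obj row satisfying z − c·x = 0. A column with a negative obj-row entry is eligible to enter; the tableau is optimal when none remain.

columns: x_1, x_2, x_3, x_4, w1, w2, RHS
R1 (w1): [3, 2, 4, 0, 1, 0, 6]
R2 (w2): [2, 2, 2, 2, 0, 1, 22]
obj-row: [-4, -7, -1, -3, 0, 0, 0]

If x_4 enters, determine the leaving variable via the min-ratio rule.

w2

Column x_4 entries and ratios — w1: 0 ≤ 0, skip; w2: 22/2 = 11.
Smallest ratio is 11 in the row of w2, so w2 leaves.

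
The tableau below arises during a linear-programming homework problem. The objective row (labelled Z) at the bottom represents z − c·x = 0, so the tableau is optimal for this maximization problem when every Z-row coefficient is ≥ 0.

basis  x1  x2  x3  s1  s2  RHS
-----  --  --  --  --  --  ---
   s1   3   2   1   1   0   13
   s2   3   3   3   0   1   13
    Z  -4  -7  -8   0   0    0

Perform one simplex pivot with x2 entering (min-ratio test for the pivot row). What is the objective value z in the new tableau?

Ratio test on column x2 — row 1: 13/2 = 13/2; row 2: 13/3 = 13/3. Minimum is 13/3 at row 2 (s2 leaves); pivot element 3.
Pivot on row 2; the Z-row RHS becomes 0 − (-7)·(13/3) = 91/3.

91/3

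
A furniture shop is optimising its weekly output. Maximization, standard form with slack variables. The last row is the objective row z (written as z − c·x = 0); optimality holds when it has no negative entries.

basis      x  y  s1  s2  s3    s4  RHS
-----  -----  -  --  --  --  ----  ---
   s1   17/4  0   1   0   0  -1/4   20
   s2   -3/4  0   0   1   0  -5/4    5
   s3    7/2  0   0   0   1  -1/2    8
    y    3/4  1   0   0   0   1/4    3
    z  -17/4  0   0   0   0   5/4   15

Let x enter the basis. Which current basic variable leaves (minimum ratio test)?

s3

Column x entries and ratios — s1: 20/(17/4) = 80/17; s2: -3/4 ≤ 0, skip; s3: 8/(7/2) = 16/7; y: 3/(3/4) = 4.
Smallest ratio is 16/7 in the row of s3, so s3 leaves.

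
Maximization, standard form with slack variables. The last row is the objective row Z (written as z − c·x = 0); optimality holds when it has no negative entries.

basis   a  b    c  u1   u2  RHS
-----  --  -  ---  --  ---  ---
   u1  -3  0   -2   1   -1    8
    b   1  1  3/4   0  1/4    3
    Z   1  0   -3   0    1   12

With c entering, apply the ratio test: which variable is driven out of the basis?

Column c entries and ratios — u1: -2 ≤ 0, skip; b: 3/(3/4) = 4.
Smallest ratio is 4 in the row of b, so b leaves.

b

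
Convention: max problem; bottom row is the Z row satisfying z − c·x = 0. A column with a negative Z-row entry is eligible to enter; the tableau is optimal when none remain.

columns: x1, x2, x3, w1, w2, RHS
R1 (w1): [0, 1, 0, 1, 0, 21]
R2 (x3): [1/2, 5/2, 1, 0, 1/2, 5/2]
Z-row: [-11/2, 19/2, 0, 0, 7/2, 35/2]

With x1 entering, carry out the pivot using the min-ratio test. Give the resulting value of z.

Ratio test on column x1 — row 1: entry 0 ≤ 0; row 2: (5/2)/(1/2) = 5. Minimum is 5 at row 2 (x3 leaves); pivot element 1/2.
Pivot on row 2; the Z-row RHS becomes 35/2 − (-11/2)·5 = 45.

45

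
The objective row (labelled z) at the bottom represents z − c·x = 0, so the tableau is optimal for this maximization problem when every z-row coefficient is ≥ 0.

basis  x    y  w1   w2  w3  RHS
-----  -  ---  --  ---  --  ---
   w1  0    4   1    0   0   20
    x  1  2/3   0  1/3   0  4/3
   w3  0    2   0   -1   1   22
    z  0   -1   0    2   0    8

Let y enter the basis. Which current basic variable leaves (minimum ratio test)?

Column y entries and ratios — w1: 20/4 = 5; x: (4/3)/(2/3) = 2; w3: 22/2 = 11.
Smallest ratio is 2 in the row of x, so x leaves.

x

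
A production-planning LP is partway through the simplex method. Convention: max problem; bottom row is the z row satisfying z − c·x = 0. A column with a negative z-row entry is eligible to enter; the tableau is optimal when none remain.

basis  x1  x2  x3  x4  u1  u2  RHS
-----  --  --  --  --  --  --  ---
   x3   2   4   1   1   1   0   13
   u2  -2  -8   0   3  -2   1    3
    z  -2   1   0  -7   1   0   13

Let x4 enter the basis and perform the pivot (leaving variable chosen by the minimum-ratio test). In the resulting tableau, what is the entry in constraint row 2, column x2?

Ratio test on column x4 — row 1: 13/1 = 13; row 2: 3/3 = 1. Minimum is 1 at row 2 (u2 leaves); pivot element 3.
Divide row 2 by 3; eliminate column x4 from the other rows.
In the new row 2, the x2 entry is the old entry divided by the pivot: (-8)/3 = -8/3.

-8/3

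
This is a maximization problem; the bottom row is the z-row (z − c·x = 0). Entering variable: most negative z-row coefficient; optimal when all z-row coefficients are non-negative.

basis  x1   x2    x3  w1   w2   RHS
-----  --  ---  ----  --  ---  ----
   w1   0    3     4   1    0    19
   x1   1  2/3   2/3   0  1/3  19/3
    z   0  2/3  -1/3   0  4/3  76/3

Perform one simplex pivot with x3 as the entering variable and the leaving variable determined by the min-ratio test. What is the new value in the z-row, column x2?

11/12

Ratio test on column x3 — row 1: 19/4 = 19/4; row 2: (19/3)/(2/3) = 19/2. Minimum is 19/4 at row 1 (w1 leaves); pivot element 4.
Divide row 1 by 4; eliminate column x3 from the other rows.
z-row update in column x2: 2/3 − (-1/3)·(3/4) = 11/12.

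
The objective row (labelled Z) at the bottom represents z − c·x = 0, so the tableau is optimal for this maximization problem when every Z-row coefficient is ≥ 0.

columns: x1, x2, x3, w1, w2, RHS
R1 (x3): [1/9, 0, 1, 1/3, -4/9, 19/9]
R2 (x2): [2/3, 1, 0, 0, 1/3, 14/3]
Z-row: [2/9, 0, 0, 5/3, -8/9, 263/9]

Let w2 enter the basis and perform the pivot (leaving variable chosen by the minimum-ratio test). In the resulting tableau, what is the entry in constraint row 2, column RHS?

Ratio test on column w2 — row 1: entry -4/9 ≤ 0; row 2: (14/3)/(1/3) = 14. Minimum is 14 at row 2 (x2 leaves); pivot element 1/3.
Divide row 2 by 1/3; eliminate column w2 from the other rows.
In the new row 2, the RHS entry is the old entry divided by the pivot: (14/3)/(1/3) = 14.

14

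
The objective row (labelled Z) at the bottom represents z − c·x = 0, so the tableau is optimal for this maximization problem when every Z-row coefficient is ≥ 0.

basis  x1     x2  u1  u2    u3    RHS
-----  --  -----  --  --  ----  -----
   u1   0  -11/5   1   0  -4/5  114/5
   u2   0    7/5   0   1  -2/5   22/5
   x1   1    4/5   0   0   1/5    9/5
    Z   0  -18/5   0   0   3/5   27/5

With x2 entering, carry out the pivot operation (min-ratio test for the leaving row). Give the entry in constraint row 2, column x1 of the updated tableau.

-7/4

Ratio test on column x2 — row 1: entry -11/5 ≤ 0; row 2: (22/5)/(7/5) = 22/7; row 3: (9/5)/(4/5) = 9/4. Minimum is 9/4 at row 3 (x1 leaves); pivot element 4/5.
Divide row 3 by 4/5; eliminate column x2 from the other rows.
Row 2 update in column x1: 0 − (7/5)·(5/4) = -7/4.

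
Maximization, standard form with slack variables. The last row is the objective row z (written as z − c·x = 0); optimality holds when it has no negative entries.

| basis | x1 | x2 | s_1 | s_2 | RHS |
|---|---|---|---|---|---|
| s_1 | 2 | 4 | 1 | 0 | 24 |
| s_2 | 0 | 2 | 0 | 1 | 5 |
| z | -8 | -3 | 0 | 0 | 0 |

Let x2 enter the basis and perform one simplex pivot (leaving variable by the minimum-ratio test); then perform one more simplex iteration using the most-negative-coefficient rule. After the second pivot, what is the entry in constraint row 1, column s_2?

Ratio test on column x2 — row 1: 24/4 = 6; row 2: 5/2 = 5/2. Minimum is 5/2 at row 2 (s_2 leaves); pivot element 2.
Divide row 2 by 2; eliminate column x2 from the other rows.
Second iteration: most negative z-row entry is -8 in column x1, so x1 enters.
Ratio test on column x1 — row 1: 14/2 = 7; row 2: entry 0 ≤ 0. Minimum is 7 at row 1 (s_1 leaves); pivot element 2.
Divide row 1 by 2; eliminate column x1 from the other rows.
After both pivots, the entry at constraint row 1, column s_2 is -1.

-1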